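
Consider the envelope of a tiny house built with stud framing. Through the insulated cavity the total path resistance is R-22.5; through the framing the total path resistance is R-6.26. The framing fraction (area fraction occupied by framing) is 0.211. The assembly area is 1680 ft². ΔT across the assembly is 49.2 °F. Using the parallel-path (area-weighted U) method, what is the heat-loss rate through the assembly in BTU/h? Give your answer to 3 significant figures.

5680 BTU/h

U_eff = 0.789/22.5 + 0.211/6.26 = 0.03507 + 0.03371 = 0.06877
R_eff = 1/U_eff = 14.54 ft²·°F·h/BTU
Q = 1680 × 49.2 / 14.54 = 5684 BTU/h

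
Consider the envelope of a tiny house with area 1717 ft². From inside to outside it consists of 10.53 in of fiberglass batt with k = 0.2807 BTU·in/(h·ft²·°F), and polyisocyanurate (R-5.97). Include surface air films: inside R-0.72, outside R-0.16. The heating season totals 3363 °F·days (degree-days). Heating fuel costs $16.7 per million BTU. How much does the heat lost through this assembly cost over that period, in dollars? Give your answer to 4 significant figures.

10.53/0.2807 = 37.513
R_total = 0.72 + 37.513 + 5.97 + 0.16 = 44.363 ft²·°F·h/BTU
E = A × HDD × 24 / R = 1717 × 3363 × 24 / 44.363 = 3123800 BTU
Cost = 3123800/10⁶ × 16.7 = $52.168

52.17 dollars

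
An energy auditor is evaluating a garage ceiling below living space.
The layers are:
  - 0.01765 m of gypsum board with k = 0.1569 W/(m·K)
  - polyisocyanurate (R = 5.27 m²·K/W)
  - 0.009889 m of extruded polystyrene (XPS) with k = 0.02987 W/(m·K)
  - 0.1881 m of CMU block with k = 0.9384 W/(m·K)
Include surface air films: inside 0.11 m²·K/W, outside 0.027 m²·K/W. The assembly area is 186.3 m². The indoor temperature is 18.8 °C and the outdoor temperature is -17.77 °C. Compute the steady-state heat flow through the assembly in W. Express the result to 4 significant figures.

1126 W

0.01765/0.1569 = 0.11249
0.009889/0.02987 = 0.33107
0.1881/0.9384 = 0.20045
R_total = 0.11 + 0.11249 + 5.27 + 0.33107 + 0.20045 + 0.027 = 6.051 m²·K/W
Q = A·ΔT/R = 186.3 × (18.8 − (-17.77)) / 6.051 = 1125.9 W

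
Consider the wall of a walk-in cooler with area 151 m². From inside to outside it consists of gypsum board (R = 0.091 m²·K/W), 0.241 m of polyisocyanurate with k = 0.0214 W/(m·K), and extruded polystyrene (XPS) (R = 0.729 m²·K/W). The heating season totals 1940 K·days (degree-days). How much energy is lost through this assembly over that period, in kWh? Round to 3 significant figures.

0.241/0.0214 = 11.26
R_total = 0.091 + 11.26 + 0.729 = 12.08 m²·K/W
E = A × HDD × 24 / R / 1000 = 151 × 1940 × 24 / 12.08 / 1000 = 581.9 kWh

582 kWh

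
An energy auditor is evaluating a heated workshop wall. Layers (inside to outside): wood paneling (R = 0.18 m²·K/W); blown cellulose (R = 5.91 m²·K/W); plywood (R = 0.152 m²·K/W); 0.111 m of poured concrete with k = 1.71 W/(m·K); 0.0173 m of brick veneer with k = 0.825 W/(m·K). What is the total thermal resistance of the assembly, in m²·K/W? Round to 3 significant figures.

6.33 m²·K/W

0.111/1.71 = 0.06491
0.0173/0.825 = 0.02097
R_total = 0.18 + 5.91 + 0.152 + 0.06491 + 0.02097 = 6.328 m²·K/W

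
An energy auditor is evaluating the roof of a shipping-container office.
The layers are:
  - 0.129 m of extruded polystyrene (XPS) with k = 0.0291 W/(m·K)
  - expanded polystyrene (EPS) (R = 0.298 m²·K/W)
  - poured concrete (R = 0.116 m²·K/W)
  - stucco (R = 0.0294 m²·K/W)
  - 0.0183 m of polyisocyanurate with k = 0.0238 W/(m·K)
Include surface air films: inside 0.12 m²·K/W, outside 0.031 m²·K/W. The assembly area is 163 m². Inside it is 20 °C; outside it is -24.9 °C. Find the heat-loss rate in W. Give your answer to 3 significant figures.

0.129/0.0291 = 4.433
0.0183/0.0238 = 0.7689
R_total = 0.12 + 4.433 + 0.298 + 0.116 + 0.0294 + 0.7689 + 0.031 = 5.796 m²·K/W
Q = A·ΔT/R = 163 × (20 − (-24.9)) / 5.796 = 1263 W

1260 W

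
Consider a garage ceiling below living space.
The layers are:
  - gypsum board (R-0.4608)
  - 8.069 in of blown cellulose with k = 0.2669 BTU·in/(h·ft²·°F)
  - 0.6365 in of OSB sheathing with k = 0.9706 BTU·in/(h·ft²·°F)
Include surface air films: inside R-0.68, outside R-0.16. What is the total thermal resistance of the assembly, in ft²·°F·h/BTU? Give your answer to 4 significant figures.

32.19 ft²·°F·h/BTU

8.069/0.2669 = 30.232
0.6365/0.9706 = 0.65578
R_total = 0.68 + 0.4608 + 30.232 + 0.65578 + 0.16 = 32.189 ft²·°F·h/BTU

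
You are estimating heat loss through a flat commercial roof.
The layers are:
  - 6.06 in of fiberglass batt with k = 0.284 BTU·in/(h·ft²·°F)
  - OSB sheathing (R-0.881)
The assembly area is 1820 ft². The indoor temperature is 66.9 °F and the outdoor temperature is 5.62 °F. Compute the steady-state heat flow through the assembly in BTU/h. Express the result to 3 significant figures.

6.06/0.284 = 21.34
R_total = 21.34 + 0.881 = 22.22 ft²·°F·h/BTU
Q = A·ΔT/R = 1820 × (66.9 − 5.62) / 22.22 = 5020 BTU/h

5020 BTU/h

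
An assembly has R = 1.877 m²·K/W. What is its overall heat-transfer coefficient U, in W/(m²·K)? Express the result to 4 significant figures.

U = 1/R = 1/1.877 = 0.53277

0.5328 W/(m²·K)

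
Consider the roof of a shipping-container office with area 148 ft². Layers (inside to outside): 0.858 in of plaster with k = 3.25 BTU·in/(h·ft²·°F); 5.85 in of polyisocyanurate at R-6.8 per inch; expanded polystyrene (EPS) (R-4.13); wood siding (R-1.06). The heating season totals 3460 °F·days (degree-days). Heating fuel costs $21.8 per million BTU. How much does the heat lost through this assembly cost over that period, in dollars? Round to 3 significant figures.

0.858/3.25 = 0.264
5.85 × 6.8 = 39.78
R_total = 0.264 + 39.78 + 4.13 + 1.06 = 45.23 ft²·°F·h/BTU
E = A × HDD × 24 / R = 148 × 3460 × 24 / 45.23 = 271700 BTU
Cost = 271700/10⁶ × 21.8 = $5.923

5.92 dollars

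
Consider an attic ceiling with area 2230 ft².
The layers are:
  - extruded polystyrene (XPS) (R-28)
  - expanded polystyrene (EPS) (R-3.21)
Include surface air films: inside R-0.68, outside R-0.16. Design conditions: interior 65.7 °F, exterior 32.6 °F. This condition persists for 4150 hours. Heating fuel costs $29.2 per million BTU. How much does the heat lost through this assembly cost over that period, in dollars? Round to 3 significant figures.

279 dollars

R_total = 0.68 + 28 + 3.21 + 0.16 = 32.05 ft²·°F·h/BTU
Q = 2230 × (65.7 − 32.6) / 32.05 = 2303 BTU/h
E = 2303 × 4150 = 9558000 BTU
Cost = 9558000/10⁶ × 29.2 = $279.1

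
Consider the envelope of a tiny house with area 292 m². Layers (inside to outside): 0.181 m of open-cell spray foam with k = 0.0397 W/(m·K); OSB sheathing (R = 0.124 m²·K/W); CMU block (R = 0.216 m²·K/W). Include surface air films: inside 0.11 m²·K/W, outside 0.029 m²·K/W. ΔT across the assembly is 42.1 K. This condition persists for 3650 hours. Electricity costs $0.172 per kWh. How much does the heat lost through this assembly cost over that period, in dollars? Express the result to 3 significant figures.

1530 dollars

0.181/0.0397 = 4.559
R_total = 0.11 + 4.559 + 0.124 + 0.216 + 0.029 = 5.038 m²·K/W
Q = 292 × 42.1 / 5.038 = 2440 W
E = 2440 W × 3650 h / 1000 = 8906 kWh
Cost = 8906 × 0.172 = $1532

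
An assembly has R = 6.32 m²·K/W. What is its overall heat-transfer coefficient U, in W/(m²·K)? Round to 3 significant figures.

0.158 W/(m²·K)

U = 1/R = 1/6.32 = 0.1582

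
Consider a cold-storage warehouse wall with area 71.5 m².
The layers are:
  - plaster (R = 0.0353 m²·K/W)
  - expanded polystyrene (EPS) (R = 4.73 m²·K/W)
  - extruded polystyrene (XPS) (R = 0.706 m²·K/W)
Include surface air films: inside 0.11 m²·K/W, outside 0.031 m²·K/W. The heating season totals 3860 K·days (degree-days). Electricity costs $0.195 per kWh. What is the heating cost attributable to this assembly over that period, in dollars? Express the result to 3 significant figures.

R_total = 0.11 + 0.0353 + 4.73 + 0.706 + 0.031 = 5.612 m²·K/W
E = A × HDD × 24 / R / 1000 = 71.5 × 3860 × 24 / 5.612 / 1000 = 1180 kWh
Cost = 1180 × 0.195 = $230.1

230 dollars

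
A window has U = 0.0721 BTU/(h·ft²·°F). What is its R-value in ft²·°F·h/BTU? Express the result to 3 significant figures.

13.9 ft²·°F·h/BTU

R = 1/U = 1/0.0721 = 13.87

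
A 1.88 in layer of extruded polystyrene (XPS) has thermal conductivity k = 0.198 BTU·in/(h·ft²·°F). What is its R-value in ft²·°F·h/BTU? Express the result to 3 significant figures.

9.49 ft²·°F·h/BTU

R = L/k = 1.88/0.198 = 9.495 ft²·°F·h/BTU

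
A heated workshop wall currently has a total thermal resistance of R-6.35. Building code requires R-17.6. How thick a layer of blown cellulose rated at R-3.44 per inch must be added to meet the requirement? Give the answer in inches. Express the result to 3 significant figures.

ΔR = 17.6 − 6.35 = 11.25 ft²·°F·h/BTU
L = ΔR / (R/in) = 11.25/3.44 = 3.27 in

3.27 in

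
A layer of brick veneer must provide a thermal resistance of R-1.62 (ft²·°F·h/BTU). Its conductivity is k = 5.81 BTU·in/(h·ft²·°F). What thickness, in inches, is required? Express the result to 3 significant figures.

L = R × k = 1.62 × 5.81 = 9.412 in

9.41 in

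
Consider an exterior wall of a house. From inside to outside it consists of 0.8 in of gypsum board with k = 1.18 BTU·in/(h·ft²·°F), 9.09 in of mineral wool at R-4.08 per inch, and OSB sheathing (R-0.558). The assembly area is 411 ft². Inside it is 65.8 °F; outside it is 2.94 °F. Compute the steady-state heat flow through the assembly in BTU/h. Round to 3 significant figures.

0.8/1.18 = 0.678
9.09 × 4.08 = 37.09
R_total = 0.678 + 37.09 + 0.558 = 38.32 ft²·°F·h/BTU
Q = A·ΔT/R = 411 × (65.8 − 2.94) / 38.32 = 674.1 BTU/h

674 BTU/h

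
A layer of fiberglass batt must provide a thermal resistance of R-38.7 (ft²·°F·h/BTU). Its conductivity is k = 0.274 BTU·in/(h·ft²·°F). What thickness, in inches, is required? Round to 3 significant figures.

L = R × k = 38.7 × 0.274 = 10.6 in

10.6 in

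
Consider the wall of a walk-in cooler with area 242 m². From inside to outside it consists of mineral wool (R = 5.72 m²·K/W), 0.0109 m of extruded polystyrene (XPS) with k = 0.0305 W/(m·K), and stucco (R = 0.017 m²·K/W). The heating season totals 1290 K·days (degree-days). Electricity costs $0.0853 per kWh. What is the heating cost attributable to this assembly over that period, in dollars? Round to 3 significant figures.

105 dollars

0.0109/0.0305 = 0.3574
R_total = 5.72 + 0.3574 + 0.017 = 6.094 m²·K/W
E = A × HDD × 24 / R / 1000 = 242 × 1290 × 24 / 6.094 / 1000 = 1229 kWh
Cost = 1229 × 0.0853 = $104.9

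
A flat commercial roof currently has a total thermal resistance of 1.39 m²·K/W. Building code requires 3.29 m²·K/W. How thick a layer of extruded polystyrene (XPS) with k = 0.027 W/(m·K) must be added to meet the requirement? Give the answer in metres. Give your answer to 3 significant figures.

0.0513 m

ΔR = 3.29 − 1.39 = 1.9 m²·K/W
L = ΔR × k = 1.9 × 0.027 = 0.0513 m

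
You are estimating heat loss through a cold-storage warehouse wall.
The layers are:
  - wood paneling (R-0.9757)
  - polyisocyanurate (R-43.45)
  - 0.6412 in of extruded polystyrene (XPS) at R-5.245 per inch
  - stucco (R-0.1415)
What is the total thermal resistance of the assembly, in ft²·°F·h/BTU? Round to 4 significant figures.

47.93 ft²·°F·h/BTU

0.6412 × 5.245 = 3.3631
R_total = 0.9757 + 43.45 + 3.3631 + 0.1415 = 47.93 ft²·°F·h/BTU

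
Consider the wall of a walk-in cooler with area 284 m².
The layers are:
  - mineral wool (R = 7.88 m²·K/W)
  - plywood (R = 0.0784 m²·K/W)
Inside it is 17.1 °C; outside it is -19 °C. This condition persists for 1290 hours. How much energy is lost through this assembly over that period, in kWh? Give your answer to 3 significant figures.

R_total = 7.88 + 0.0784 = 7.958 m²·K/W
Q = 284 × (17.1 − (-19)) / 7.958 = 1288 W
E = 1288 W × 1290 h / 1000 = 1662 kWh

1660 kWh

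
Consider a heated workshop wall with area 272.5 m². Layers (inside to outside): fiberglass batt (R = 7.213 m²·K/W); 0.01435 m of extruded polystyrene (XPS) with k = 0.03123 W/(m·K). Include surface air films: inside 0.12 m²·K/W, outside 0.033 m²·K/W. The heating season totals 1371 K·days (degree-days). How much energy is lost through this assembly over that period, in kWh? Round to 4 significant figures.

0.01435/0.03123 = 0.45949
R_total = 0.12 + 7.213 + 0.45949 + 0.033 = 7.8255 m²·K/W
E = A × HDD × 24 / R / 1000 = 272.5 × 1371 × 24 / 7.8255 / 1000 = 1145.8 kWh

1146 kWh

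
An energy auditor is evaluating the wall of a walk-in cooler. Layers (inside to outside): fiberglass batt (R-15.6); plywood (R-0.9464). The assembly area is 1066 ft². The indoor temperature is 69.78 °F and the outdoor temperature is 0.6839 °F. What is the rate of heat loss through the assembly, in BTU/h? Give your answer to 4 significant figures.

4452 BTU/h

R_total = 15.6 + 0.9464 = 16.546 ft²·°F·h/BTU
Q = A·ΔT/R = 1066 × (69.78 − 0.6839) / 16.546 = 4451.5 BTU/h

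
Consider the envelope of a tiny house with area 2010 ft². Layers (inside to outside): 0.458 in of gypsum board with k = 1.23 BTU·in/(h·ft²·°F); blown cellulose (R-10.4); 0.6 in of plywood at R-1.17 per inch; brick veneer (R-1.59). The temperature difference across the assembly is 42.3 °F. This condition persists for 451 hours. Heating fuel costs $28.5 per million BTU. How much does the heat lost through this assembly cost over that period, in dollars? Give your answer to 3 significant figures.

0.458/1.23 = 0.3724
0.6 × 1.17 = 0.702
R_total = 0.3724 + 10.4 + 0.702 + 1.59 = 13.06 ft²·°F·h/BTU
Q = 2010 × 42.3 / 13.06 = 6508 BTU/h
E = 6508 × 451 = 2935000 BTU
Cost = 2935000/10⁶ × 28.5 = $83.65

83.7 dollars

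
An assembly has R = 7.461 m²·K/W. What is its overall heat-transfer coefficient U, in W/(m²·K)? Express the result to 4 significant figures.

0.1340 W/(m²·K)

U = 1/R = 1/7.461 = 0.13403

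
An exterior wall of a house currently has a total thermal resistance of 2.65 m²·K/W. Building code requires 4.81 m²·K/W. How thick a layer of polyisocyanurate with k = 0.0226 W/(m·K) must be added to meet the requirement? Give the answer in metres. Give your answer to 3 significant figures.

0.0488 m

ΔR = 4.81 − 2.65 = 2.16 m²·K/W
L = ΔR × k = 2.16 × 0.0226 = 0.04882 m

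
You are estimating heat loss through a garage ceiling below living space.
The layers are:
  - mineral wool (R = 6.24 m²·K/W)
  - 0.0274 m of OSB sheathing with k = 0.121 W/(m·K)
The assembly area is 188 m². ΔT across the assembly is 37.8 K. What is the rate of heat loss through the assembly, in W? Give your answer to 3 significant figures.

0.0274/0.121 = 0.2264
R_total = 6.24 + 0.2264 = 6.466 m²·K/W
Q = A·ΔT/R = 188 × 37.8 / 6.466 = 1099 W

1100 W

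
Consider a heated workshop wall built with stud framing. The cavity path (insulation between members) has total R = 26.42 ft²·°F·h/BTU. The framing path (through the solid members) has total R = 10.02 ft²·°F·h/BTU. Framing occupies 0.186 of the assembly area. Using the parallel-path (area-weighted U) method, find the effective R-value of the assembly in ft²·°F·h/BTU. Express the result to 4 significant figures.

20.25 ft²·°F·h/BTU

U_eff = 0.814/26.42 + 0.186/10.02 = 0.03081 + 0.018563 = 0.049373
R_eff = 1/U_eff = 20.254 ft²·°F·h/BTU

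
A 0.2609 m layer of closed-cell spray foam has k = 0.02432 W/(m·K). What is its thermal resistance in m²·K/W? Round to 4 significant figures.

R = L/k = 0.2609/0.02432 = 10.728 m²·K/W

10.73 m²·K/W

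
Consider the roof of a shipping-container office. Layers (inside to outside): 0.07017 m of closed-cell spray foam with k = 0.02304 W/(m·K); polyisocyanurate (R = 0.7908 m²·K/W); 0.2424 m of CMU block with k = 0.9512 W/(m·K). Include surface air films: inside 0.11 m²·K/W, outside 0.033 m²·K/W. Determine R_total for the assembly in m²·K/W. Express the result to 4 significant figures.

0.07017/0.02304 = 3.0456
0.2424/0.9512 = 0.25484
R_total = 0.11 + 3.0456 + 0.7908 + 0.25484 + 0.033 = 4.2342 m²·K/W

4.234 m²·K/W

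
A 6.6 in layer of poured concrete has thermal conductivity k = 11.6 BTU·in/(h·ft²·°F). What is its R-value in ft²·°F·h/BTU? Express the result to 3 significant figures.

0.569 ft²·°F·h/BTU

R = L/k = 6.6/11.6 = 0.569 ft²·°F·h/BTU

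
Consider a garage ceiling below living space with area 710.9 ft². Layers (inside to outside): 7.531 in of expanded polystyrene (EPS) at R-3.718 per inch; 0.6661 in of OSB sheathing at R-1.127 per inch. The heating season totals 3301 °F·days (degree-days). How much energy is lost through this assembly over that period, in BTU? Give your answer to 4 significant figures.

7.531 × 3.718 = 28
0.6661 × 1.127 = 0.75069
R_total = 28 + 0.75069 = 28.751 ft²·°F·h/BTU
E = A × HDD × 24 / R = 710.9 × 3301 × 24 / 28.751 = 1958900 BTU

1959000 BTU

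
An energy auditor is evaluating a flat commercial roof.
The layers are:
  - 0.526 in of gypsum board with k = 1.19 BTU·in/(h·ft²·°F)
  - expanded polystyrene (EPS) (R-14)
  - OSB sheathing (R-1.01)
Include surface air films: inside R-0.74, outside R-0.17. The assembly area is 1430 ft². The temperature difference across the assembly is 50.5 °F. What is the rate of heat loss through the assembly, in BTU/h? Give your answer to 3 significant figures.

4410 BTU/h

0.526/1.19 = 0.442
R_total = 0.74 + 0.442 + 14 + 1.01 + 0.17 = 16.36 ft²·°F·h/BTU
Q = A·ΔT/R = 1430 × 50.5 / 16.36 = 4414 BTU/h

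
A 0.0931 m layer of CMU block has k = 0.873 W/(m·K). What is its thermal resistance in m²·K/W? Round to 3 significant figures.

0.107 m²·K/W

R = L/k = 0.0931/0.873 = 0.1066 m²·K/W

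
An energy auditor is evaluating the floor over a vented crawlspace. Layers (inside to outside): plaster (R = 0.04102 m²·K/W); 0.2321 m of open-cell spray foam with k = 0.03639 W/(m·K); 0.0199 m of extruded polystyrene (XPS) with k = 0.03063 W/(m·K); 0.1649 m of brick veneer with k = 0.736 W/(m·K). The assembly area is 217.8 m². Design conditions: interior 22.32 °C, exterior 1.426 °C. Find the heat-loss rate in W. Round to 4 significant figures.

624.0 W

0.2321/0.03639 = 6.3781
0.0199/0.03063 = 0.64969
0.1649/0.736 = 0.22405
R_total = 0.04102 + 6.3781 + 0.64969 + 0.22405 = 7.2929 m²·K/W
Q = A·ΔT/R = 217.8 × (22.32 − 1.426) / 7.2929 = 623.99 W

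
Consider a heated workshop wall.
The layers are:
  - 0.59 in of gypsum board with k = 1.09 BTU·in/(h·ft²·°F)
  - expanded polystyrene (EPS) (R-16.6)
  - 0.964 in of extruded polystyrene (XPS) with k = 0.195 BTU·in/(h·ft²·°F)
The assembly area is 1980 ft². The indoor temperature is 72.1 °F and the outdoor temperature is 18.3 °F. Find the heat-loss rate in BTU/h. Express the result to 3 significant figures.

4820 BTU/h

0.59/1.09 = 0.5413
0.964/0.195 = 4.944
R_total = 0.5413 + 16.6 + 4.944 = 22.08 ft²·°F·h/BTU
Q = A·ΔT/R = 1980 × (72.1 − 18.3) / 22.08 = 4823 BTU/h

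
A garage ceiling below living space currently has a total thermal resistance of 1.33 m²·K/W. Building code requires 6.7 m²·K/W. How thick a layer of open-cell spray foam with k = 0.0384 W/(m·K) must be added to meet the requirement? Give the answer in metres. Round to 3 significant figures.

ΔR = 6.7 − 1.33 = 5.37 m²·K/W
L = ΔR × k = 5.37 × 0.0384 = 0.2062 m

0.206 m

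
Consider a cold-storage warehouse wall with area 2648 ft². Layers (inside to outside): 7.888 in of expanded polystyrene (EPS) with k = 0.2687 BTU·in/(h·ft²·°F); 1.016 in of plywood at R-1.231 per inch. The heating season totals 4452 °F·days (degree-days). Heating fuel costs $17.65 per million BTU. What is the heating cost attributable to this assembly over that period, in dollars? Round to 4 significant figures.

163.2 dollars

7.888/0.2687 = 29.356
1.016 × 1.231 = 1.2507
R_total = 29.356 + 1.2507 = 30.607 ft²·°F·h/BTU
E = A × HDD × 24 / R = 2648 × 4452 × 24 / 30.607 = 9244100 BTU
Cost = 9244100/10⁶ × 17.65 = $163.16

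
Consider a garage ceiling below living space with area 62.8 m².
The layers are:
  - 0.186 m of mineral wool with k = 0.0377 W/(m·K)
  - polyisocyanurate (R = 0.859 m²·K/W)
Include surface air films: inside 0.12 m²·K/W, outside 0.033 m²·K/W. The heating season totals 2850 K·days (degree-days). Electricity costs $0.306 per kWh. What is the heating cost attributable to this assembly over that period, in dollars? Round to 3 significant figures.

221 dollars

0.186/0.0377 = 4.934
R_total = 0.12 + 4.934 + 0.859 + 0.033 = 5.946 m²·K/W
E = A × HDD × 24 / R / 1000 = 62.8 × 2850 × 24 / 5.946 / 1000 = 722.5 kWh
Cost = 722.5 × 0.306 = $221.1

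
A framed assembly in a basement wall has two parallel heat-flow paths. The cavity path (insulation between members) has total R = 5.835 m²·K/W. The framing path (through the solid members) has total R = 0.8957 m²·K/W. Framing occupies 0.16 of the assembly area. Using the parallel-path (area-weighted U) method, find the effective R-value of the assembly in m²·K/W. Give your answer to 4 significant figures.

U_eff = 0.84/5.835 + 0.16/0.8957 = 0.14396 + 0.17863 = 0.32259
R_eff = 1/U_eff = 3.0999 m²·K/W

3.100 m²·K/W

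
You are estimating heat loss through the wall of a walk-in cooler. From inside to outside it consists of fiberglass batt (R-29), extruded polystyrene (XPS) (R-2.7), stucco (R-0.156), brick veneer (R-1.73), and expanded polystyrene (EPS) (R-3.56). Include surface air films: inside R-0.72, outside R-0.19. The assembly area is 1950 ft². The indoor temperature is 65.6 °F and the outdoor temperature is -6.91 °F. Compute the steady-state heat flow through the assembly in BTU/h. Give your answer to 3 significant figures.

R_total = 0.72 + 29 + 2.7 + 0.156 + 1.73 + 3.56 + 0.19 = 38.06 ft²·°F·h/BTU
Q = A·ΔT/R = 1950 × (65.6 − (-6.91)) / 38.06 = 3715 BTU/h

3720 BTU/h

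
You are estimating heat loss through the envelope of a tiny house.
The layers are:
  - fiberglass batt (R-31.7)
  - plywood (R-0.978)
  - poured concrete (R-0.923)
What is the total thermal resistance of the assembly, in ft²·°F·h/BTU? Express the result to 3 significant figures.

33.6 ft²·°F·h/BTU

R_total = 31.7 + 0.978 + 0.923 = 33.6 ft²·°F·h/BTU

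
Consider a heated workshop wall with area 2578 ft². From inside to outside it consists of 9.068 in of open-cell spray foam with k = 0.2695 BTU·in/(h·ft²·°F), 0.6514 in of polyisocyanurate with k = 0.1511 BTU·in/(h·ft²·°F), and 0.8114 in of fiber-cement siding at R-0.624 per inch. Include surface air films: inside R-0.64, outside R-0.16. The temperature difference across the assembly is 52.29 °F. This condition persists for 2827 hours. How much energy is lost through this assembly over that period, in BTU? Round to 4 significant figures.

9706000 BTU

9.068/0.2695 = 33.647
0.6514/0.1511 = 4.3111
0.8114 × 0.624 = 0.50631
R_total = 0.64 + 33.647 + 4.3111 + 0.50631 + 0.16 = 39.265 ft²·°F·h/BTU
Q = 2578 × 52.29 / 39.265 = 3433.2 BTU/h
E = 3433.2 × 2827 = 9705600 BTU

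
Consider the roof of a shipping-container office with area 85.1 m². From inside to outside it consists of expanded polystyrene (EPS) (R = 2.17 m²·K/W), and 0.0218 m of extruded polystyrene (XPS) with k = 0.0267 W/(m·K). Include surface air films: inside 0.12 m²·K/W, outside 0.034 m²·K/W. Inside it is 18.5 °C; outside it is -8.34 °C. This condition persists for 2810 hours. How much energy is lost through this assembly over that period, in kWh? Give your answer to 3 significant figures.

0.0218/0.0267 = 0.8165
R_total = 0.12 + 2.17 + 0.8165 + 0.034 = 3.14 m²·K/W
Q = 85.1 × (18.5 − (-8.34)) / 3.14 = 727.3 W
E = 727.3 W × 2810 h / 1000 = 2044 kWh

2040 kWh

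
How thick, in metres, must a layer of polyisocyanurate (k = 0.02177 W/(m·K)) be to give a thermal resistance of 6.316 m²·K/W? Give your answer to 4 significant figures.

0.1375 m

L = R·k = 6.316 × 0.02177 = 0.1375 m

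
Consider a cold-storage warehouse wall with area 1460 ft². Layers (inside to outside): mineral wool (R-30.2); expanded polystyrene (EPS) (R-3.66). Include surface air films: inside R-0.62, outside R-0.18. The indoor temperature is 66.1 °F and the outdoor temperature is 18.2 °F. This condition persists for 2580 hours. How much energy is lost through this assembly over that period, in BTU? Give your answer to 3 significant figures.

5210000 BTU

R_total = 0.62 + 30.2 + 3.66 + 0.18 = 34.66 ft²·°F·h/BTU
Q = 1460 × (66.1 − 18.2) / 34.66 = 2018 BTU/h
E = 2018 × 2580 = 5206000 BTU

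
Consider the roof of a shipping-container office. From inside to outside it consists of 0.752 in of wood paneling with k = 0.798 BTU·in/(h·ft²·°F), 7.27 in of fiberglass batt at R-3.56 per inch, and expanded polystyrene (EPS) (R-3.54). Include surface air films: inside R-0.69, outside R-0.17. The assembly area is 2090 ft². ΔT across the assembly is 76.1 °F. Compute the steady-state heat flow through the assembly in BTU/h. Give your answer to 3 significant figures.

0.752/0.798 = 0.9424
7.27 × 3.56 = 25.88
R_total = 0.69 + 0.9424 + 25.88 + 3.54 + 0.17 = 31.22 ft²·°F·h/BTU
Q = A·ΔT/R = 2090 × 76.1 / 31.22 = 5094 BTU/h

5090 BTU/h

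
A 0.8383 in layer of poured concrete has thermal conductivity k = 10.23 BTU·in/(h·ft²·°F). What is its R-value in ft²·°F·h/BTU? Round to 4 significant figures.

R = L/k = 0.8383/10.23 = 0.081945 ft²·°F·h/BTU

0.08195 ft²·°F·h/BTU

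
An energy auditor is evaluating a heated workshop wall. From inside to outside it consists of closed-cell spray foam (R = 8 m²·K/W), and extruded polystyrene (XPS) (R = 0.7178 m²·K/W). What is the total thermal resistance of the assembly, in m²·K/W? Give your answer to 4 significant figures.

8.718 m²·K/W

R_total = 8 + 0.7178 = 8.7178 m²·K/W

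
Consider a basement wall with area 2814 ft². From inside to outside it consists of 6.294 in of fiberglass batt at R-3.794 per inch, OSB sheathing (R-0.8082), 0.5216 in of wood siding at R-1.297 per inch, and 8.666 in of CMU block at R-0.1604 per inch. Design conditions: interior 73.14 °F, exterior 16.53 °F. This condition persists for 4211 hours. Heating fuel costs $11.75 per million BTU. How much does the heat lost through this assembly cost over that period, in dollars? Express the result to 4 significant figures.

6.294 × 3.794 = 23.879
0.5216 × 1.297 = 0.67652
8.666 × 0.1604 = 1.39
R_total = 23.879 + 0.8082 + 0.67652 + 1.39 = 26.754 ft²·°F·h/BTU
Q = 2814 × (73.14 − 16.53) / 26.754 = 5954.2 BTU/h
E = 5954.2 × 4211 = 25073000 BTU
Cost = 25073000/10⁶ × 11.75 = $294.61

294.6 dollars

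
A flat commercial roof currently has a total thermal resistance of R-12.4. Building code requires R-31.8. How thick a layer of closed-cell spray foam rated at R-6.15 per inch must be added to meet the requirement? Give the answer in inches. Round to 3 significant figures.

3.15 in

ΔR = 31.8 − 12.4 = 19.4 ft²·°F·h/BTU
L = ΔR / (R/in) = 19.4/6.15 = 3.154 in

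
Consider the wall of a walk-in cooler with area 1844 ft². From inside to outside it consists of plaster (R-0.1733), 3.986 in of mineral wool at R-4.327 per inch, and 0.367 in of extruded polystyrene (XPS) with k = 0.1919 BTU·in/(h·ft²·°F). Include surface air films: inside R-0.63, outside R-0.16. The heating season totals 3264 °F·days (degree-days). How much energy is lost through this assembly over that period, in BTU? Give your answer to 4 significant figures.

3.986 × 4.327 = 17.247
0.367/0.1919 = 1.9125
R_total = 0.63 + 0.1733 + 17.247 + 1.9125 + 0.16 = 20.123 ft²·°F·h/BTU
E = A × HDD × 24 / R = 1844 × 3264 × 24 / 20.123 = 7178400 BTU

7178000 BTU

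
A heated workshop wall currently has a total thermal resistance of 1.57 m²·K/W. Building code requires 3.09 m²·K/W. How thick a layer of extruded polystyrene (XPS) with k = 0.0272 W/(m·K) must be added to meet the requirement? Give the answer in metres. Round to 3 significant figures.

ΔR = 3.09 − 1.57 = 1.52 m²·K/W
L = ΔR × k = 1.52 × 0.0272 = 0.04134 m

0.0413 m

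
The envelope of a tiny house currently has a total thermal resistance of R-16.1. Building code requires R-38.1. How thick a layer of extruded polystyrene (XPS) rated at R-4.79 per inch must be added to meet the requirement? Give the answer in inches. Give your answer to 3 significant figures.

4.59 in

ΔR = 38.1 − 16.1 = 22 ft²·°F·h/BTU
L = ΔR / (R/in) = 22/4.79 = 4.593 in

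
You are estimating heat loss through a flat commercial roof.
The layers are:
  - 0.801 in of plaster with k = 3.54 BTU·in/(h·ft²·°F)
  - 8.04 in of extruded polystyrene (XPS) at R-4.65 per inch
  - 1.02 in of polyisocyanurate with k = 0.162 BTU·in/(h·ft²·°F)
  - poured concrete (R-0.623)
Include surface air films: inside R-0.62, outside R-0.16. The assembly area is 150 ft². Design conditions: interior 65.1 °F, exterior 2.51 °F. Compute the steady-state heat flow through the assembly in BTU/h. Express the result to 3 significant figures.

0.801/3.54 = 0.2263
8.04 × 4.65 = 37.39
1.02/0.162 = 6.296
R_total = 0.62 + 0.2263 + 37.39 + 6.296 + 0.623 + 0.16 = 45.31 ft²·°F·h/BTU
Q = A·ΔT/R = 150 × (65.1 − 2.51) / 45.31 = 207.2 BTU/h

207 BTU/h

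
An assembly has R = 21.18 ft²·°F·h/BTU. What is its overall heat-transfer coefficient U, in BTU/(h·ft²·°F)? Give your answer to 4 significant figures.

U = 1/R = 1/21.18 = 0.047214

0.04721 BTU/(h·ft²·°F)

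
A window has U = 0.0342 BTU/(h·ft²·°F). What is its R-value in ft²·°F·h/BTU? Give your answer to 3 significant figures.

R = 1/U = 1/0.0342 = 29.24

29.2 ft²·°F·h/BTU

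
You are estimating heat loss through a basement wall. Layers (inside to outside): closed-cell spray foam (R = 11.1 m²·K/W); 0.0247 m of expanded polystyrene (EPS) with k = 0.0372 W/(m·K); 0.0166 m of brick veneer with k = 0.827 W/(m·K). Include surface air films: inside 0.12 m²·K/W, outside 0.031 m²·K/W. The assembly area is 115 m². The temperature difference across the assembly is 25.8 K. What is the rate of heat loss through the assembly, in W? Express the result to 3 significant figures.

249 W

0.0247/0.0372 = 0.664
0.0166/0.827 = 0.02007
R_total = 0.12 + 11.1 + 0.664 + 0.02007 + 0.031 = 11.94 m²·K/W
Q = A·ΔT/R = 115 × 25.8 / 11.94 = 248.6 W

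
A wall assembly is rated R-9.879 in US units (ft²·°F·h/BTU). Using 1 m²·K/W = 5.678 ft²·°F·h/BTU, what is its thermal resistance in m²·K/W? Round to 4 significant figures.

R_SI = 9.879/5.678 = 1.7399

1.740 m²·K/W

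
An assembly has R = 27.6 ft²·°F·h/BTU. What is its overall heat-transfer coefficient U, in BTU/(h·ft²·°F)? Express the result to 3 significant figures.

U = 1/R = 1/27.6 = 0.03623

0.0362 BTU/(h·ft²·°F)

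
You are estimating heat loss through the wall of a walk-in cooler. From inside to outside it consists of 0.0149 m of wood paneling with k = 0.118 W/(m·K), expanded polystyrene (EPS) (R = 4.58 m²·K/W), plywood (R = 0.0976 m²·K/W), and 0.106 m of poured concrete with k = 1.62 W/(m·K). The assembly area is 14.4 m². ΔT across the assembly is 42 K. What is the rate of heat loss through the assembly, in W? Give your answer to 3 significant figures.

124 W

0.0149/0.118 = 0.1263
0.106/1.62 = 0.06543
R_total = 0.1263 + 4.58 + 0.0976 + 0.06543 = 4.869 m²·K/W
Q = A·ΔT/R = 14.4 × 42 / 4.869 = 124.2 W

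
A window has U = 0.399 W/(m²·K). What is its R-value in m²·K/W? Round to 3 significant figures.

R = 1/U = 1/0.399 = 2.506

2.51 m²·K/W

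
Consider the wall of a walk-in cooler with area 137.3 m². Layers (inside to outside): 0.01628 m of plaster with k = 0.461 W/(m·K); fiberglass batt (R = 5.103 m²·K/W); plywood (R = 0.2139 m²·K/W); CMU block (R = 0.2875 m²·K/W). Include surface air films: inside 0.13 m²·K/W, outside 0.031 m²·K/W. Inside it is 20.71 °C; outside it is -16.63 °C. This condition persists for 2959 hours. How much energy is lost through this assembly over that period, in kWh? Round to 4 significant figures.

2615 kWh

0.01628/0.461 = 0.035315
R_total = 0.13 + 0.035315 + 5.103 + 0.2139 + 0.2875 + 0.031 = 5.8007 m²·K/W
Q = 137.3 × (20.71 − (-16.63)) / 5.8007 = 883.82 W
E = 883.82 W × 2959 h / 1000 = 2615.2 kWh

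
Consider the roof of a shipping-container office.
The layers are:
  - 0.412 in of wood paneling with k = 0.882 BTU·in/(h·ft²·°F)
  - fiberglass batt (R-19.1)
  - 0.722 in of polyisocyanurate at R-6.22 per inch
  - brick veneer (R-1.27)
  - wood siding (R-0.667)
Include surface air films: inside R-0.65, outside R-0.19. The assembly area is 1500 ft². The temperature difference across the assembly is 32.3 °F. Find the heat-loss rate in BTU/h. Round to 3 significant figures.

1810 BTU/h

0.412/0.882 = 0.4671
0.722 × 6.22 = 4.491
R_total = 0.65 + 0.4671 + 19.1 + 4.491 + 1.27 + 0.667 + 0.19 = 26.83 ft²·°F·h/BTU
Q = A·ΔT/R = 1500 × 32.3 / 26.83 = 1805 BTU/h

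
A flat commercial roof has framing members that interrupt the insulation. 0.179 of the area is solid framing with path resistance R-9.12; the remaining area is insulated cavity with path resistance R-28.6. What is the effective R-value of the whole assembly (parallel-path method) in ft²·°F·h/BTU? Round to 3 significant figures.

U_eff = 0.821/28.6 + 0.179/9.12 = 0.02871 + 0.01963 = 0.04833
R_eff = 1/U_eff = 20.69 ft²·°F·h/BTU

20.7 ft²·°F·h/BTU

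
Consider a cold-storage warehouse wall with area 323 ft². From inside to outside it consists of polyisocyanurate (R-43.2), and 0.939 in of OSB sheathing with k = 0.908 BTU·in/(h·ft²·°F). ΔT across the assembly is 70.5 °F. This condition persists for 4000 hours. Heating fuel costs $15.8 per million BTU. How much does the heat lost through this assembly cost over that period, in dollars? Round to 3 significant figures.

0.939/0.908 = 1.034
R_total = 43.2 + 1.034 = 44.23 ft²·°F·h/BTU
Q = 323 × 70.5 / 44.23 = 514.8 BTU/h
E = 514.8 × 4000 = 2059000 BTU
Cost = 2059000/10⁶ × 15.8 = $32.54

32.5 dollars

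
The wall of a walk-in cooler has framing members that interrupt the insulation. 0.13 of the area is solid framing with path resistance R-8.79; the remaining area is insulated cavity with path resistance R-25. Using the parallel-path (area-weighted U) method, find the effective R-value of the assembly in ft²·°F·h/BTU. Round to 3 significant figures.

U_eff = 0.87/25 + 0.13/8.79 = 0.0348 + 0.01479 = 0.04959
R_eff = 1/U_eff = 20.17 ft²·°F·h/BTU

20.2 ft²·°F·h/BTU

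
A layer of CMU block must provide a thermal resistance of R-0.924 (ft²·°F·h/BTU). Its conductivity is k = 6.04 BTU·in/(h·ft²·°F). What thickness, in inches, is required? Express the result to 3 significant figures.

L = R × k = 0.924 × 6.04 = 5.581 in

5.58 in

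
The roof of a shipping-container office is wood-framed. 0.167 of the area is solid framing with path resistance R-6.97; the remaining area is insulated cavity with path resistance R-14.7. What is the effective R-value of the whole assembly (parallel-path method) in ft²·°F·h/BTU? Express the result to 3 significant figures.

12.4 ft²·°F·h/BTU

U_eff = 0.833/14.7 + 0.167/6.97 = 0.05667 + 0.02396 = 0.08063
R_eff = 1/U_eff = 12.4 ft²·°F·h/BTU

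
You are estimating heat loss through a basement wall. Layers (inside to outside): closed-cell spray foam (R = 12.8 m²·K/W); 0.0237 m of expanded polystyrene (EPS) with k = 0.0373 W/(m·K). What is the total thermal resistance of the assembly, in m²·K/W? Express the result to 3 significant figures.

0.0237/0.0373 = 0.6354
R_total = 12.8 + 0.6354 = 13.44 m²·K/W

13.4 m²·K/W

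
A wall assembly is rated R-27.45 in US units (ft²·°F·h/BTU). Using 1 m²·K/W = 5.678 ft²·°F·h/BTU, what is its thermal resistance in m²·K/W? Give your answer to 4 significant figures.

4.834 m²·K/W

R_SI = 27.45/5.678 = 4.8344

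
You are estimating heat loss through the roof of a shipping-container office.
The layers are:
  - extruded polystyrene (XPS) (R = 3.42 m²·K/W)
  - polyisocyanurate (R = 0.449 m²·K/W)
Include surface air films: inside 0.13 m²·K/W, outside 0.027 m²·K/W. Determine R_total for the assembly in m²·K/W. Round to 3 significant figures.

4.03 m²·K/W

R_total = 0.13 + 3.42 + 0.449 + 0.027 = 4.026 m²·K/W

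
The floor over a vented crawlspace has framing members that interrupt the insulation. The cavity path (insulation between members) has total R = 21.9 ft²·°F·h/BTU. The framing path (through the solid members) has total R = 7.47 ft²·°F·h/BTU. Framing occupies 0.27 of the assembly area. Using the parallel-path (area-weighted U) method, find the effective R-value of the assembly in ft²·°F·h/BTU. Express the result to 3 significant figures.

U_eff = 0.73/21.9 + 0.27/7.47 = 0.03333 + 0.03614 = 0.06948
R_eff = 1/U_eff = 14.39 ft²·°F·h/BTU

14.4 ft²·°F·h/BTU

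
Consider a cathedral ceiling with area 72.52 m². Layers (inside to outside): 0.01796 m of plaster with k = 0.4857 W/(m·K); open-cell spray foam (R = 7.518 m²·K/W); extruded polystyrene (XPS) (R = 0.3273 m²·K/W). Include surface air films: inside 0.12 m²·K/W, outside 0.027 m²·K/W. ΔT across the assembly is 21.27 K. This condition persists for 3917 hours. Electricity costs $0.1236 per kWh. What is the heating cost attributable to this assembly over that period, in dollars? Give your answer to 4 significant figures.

0.01796/0.4857 = 0.036978
R_total = 0.12 + 0.036978 + 7.518 + 0.3273 + 0.027 = 8.0293 m²·K/W
Q = 72.52 × 21.27 / 8.0293 = 192.11 W
E = 192.11 W × 3917 h / 1000 = 752.49 kWh
Cost = 752.49 × 0.1236 = $93.008

93.01 dollars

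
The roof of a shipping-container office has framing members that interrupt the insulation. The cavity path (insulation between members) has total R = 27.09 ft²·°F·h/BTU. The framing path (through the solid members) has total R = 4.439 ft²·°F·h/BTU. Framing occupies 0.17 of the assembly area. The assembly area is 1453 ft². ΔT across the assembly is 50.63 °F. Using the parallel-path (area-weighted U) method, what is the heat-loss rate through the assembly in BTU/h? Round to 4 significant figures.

U_eff = 0.83/27.09 + 0.17/4.439 = 0.030639 + 0.038297 = 0.068936
R_eff = 1/U_eff = 14.506 ft²·°F·h/BTU
Q = 1453 × 50.63 / 14.506 = 5071.3 BTU/h

5071 BTU/h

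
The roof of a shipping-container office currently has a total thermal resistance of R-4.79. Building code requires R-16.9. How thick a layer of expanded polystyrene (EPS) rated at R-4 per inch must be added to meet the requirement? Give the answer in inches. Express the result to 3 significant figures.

3.03 in

ΔR = 16.9 − 4.79 = 12.11 ft²·°F·h/BTU
L = ΔR / (R/in) = 12.11/4 = 3.027 in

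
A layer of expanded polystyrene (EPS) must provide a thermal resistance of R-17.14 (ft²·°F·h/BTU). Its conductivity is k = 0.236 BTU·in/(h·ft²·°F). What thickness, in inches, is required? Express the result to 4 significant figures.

L = R × k = 17.14 × 0.236 = 4.045 in

4.045 in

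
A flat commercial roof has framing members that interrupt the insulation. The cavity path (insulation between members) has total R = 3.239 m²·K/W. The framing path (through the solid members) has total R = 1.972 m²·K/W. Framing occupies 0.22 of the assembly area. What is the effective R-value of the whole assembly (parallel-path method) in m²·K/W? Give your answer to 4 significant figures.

U_eff = 0.78/3.239 + 0.22/1.972 = 0.24082 + 0.11156 = 0.35238
R_eff = 1/U_eff = 2.8379 m²·K/W

2.838 m²·K/W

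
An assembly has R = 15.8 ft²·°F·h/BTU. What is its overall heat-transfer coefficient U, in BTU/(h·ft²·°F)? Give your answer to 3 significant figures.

U = 1/R = 1/15.8 = 0.06329

0.0633 BTU/(h·ft²·°F)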